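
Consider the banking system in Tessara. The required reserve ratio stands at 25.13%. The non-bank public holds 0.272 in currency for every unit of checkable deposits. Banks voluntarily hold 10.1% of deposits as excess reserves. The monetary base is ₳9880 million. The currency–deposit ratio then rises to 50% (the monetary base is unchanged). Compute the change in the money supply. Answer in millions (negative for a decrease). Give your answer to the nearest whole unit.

Initially m₁ = (1 + 0.272) / (0.2513 + 0.101 + 0.272) ≈ 2.03748, so M₁ = 2.03748 × 9880 = 20130.3024 million.
After the change m₂ = (1 + 0.5) / (0.2513 + 0.101 + 0.5) ≈ 1.75994, so M₂ = 1.75994 × 9880 = 17388.2072 million.
ΔM = M₂ − M₁ = 17388.2072 − 20130.3024 = -2742.0952 million.

-2742 million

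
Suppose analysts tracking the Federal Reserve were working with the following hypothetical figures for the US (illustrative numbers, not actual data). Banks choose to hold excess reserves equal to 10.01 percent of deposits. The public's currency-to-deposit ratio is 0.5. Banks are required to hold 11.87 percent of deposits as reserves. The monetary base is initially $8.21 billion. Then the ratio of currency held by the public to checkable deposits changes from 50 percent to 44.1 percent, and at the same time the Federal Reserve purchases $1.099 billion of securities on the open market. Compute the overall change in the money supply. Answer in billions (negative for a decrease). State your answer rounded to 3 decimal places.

$3.198 billion

Before: m₁ = (1 + 0.5) / (0.1187 + 0.1001 + 0.5) ≈ 2.08681, MB₁ = 8.21, so M₁ = 2.08681 × 8.21 ≈ 17.1327 billion.
After: m₂ = (1 + 0.441) / (0.1187 + 0.1001 + 0.441) ≈ 2.18400, MB₂ = 8.21 + 1.099 = 9.309, so M₂ = 2.18400 × 9.309 ≈ 20.3309 billion.
ΔM = M₂ − M₁ = 20.3309 − 17.1327 = 3.1982 billion.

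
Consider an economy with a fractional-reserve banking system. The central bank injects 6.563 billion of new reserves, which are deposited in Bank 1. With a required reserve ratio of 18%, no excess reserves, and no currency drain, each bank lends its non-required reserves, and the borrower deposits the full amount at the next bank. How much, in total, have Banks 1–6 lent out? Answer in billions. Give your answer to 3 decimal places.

Bank i lends (1 − rr)^i of the original deposit: Bank 1 lends 6.563·0.8200 ≈ 5.3817, Bank 2 lends 6.563·0.8200² ≈ 4.4130, and so on.
Summing a geometric series: total = 6.563·[0.8200·(1 − 0.8200^6) / (1 − 0.8200)] ≈ 20.8089 billion.

20.809 billion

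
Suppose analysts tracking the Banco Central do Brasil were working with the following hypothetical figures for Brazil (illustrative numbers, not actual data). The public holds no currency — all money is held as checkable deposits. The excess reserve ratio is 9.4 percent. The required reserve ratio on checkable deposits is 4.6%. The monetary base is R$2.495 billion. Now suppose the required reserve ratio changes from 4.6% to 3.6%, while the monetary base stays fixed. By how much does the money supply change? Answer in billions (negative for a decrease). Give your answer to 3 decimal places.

R$1.371 billion

Initially m₁ = 1 / (0.046 + 0.094) ≈ 7.14286, so M₁ = 7.14286 × 2.495 ≈ 17.8214 billion.
After the change m₂ = 1 / (0.036 + 0.094) ≈ 7.69231, so M₂ = 7.69231 × 2.495 ≈ 19.1923 billion.
ΔM = M₂ − M₁ = 19.1923 − 17.8214 = 1.3709 billion.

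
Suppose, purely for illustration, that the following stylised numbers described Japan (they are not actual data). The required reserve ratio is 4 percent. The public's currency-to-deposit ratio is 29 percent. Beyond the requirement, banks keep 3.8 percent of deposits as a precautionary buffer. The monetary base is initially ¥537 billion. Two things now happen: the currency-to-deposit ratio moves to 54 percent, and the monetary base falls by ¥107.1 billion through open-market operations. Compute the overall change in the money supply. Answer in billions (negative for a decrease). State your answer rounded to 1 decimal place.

-811.1 billion

Before: m₁ = (1 + 0.29) / (0.04 + 0.038 + 0.29) ≈ 3.50543, MB₁ = 537, so M₁ = 3.50543 × 537 ≈ 1882.4159 billion.
After: m₂ = (1 + 0.54) / (0.04 + 0.038 + 0.54) ≈ 2.49191, MB₂ = 537 − 107.1 = 429.9, so M₂ = 2.49191 × 429.9 ≈ 1071.2721 billion.
ΔM = M₂ − M₁ = 1071.2721 − 1882.4159 = -811.1438 billion.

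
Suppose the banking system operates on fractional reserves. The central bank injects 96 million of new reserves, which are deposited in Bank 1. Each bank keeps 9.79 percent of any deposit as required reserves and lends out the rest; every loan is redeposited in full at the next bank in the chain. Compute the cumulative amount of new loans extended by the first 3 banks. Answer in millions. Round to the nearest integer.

Bank i lends (1 − rr)^i of the original deposit: Bank 1 lends 96·0.9021 = 86.6016, Bank 2 lends 96·0.9021² ≈ 78.1233, and so on.
Summing a geometric series: total = 96·[0.9021·(1 − 0.9021^3) / (1 − 0.9021)] ≈ 235.1999 million.

235 million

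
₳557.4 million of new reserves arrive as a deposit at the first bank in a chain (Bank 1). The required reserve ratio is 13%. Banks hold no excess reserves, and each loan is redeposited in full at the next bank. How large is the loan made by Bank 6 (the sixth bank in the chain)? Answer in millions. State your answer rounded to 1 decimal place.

Each bank lends a fraction (1 − rr) = 0.8700 of the deposit it receives, so Bank 6 receives 557.4·0.8700^5 and lends 557.4·0.8700^6 ≈ 241.7032 million.

₳241.7 million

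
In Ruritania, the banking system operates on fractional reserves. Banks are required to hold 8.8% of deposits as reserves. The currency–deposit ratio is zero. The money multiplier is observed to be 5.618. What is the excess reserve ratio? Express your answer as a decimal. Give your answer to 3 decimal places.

Using m = 5.618. Since m = (1 + c)/(c + rr + e), the denominator satisfies c + rr + e = (1 + c)/m = (1 + 0) / 5.618 ≈ 0.177999.
With c = 0 and rr = 0.088, the excess reserve ratio is 0.177999 − 0 − 0.088 = 0.089999.

0.090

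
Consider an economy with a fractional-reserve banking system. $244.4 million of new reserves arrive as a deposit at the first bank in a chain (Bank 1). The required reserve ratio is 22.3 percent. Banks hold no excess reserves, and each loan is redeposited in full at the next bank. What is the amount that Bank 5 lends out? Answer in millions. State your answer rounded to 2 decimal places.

Each bank lends a fraction (1 − rr) = 0.7770 of the deposit it receives, so Bank 5 receives 244.4·0.7770^4 and lends 244.4·0.7770^5 ≈ 69.2160 million.

$69.22 million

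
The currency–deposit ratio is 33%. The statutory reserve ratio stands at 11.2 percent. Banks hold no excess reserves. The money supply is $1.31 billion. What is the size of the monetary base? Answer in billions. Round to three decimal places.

The money multiplier is m = (1 + c) / (rr + c) = (1 + 0.33) / (0.112 + 0.33) ≈ 3.00905.
MB = M / m = 1.31 / 3.00905 ≈ 0.4354 billion.

$0.435 billion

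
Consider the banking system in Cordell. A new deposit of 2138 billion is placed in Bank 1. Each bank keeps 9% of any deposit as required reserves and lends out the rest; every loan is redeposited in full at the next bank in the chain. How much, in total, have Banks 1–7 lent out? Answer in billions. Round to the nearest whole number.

10446 billion

Bank i lends (1 − rr)^i of the original deposit: Bank 1 lends 2138·0.9100 = 1945.5800, Bank 2 lends 2138·0.9100² = 1770.4778, and so on.
Summing a geometric series: total = 2138·[0.9100·(1 − 0.9100^7) / (1 − 0.9100)] ≈ 10446.4455 billion.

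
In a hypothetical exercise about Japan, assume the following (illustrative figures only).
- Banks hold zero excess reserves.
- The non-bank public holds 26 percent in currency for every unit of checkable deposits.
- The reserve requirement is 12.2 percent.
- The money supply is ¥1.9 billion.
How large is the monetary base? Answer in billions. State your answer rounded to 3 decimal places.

The money multiplier is m = (1 + c) / (rr + c) = (1 + 0.26) / (0.122 + 0.26) ≈ 3.29843.
MB = M / m = 1.9 / 3.29843 ≈ 0.576 billion.

¥0.576 billion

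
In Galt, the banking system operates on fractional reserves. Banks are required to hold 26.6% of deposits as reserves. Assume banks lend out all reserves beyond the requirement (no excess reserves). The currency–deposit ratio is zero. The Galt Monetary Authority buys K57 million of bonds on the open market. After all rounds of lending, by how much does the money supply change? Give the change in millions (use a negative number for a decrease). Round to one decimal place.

The simple money multiplier is m = 1/rr = 1/0.266 ≈ 3.7594.
An open-market purchase increases the monetary base by 57 million, so ΔM = m × ΔMB = 3.7594 × 57 = 214.2858 million.

K214.3 million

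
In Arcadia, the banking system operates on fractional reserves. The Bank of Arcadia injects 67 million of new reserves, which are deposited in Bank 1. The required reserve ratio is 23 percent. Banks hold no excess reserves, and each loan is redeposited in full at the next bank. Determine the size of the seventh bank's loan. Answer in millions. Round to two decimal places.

Each bank lends a fraction (1 − rr) = 0.7700 of the deposit it receives, so Bank 7 receives 67·0.7700^6 and lends 67·0.7700^7 ≈ 10.7525 million.

10.75 million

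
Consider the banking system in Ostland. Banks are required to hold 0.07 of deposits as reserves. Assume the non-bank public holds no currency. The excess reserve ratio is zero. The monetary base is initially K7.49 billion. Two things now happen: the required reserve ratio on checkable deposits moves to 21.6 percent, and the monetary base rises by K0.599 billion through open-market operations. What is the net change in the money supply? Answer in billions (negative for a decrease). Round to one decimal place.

-69.6 billion

Before: m₁ = 1 / (0.07) ≈ 14.2857, MB₁ = 7.49, so M₁ = 14.2857 × 7.49 ≈ 106.9999 billion.
After: m₂ = 1 / (0.216) ≈ 4.6296, MB₂ = 7.49 + 0.599 = 8.089, so M₂ = 4.6296 × 8.089 ≈ 37.4488 billion.
ΔM = M₂ − M₁ = 37.4488 − 106.9999 = -69.5511 billion.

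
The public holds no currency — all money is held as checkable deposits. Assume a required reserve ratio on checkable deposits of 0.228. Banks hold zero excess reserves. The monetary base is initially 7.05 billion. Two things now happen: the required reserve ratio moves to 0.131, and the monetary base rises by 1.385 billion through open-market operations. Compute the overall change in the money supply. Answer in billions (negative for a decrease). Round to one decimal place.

33.5 billion

Before: m₁ = 1 / (0.228) ≈ 4.3860, MB₁ = 7.05, so M₁ = 4.3860 × 7.05 = 30.9213 billion.
After: m₂ = 1 / (0.131) ≈ 7.6336, MB₂ = 7.05 + 1.385 = 8.435, so M₂ = 7.6336 × 8.435 ≈ 64.3894 billion.
ΔM = M₂ − M₁ = 64.3894 − 30.9213 = 33.4681 billion.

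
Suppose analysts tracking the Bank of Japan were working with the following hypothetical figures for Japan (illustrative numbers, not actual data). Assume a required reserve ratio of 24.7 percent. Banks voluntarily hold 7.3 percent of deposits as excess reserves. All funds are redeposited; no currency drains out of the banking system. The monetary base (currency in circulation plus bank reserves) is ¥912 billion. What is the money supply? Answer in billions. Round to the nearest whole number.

¥2850 billion

The money multiplier is m = 1 / (rr + e) = 1 / (0.247 + 0.073) = 3.1250.
So M = m × MB = 3.1250 × 912 = 2850 billion.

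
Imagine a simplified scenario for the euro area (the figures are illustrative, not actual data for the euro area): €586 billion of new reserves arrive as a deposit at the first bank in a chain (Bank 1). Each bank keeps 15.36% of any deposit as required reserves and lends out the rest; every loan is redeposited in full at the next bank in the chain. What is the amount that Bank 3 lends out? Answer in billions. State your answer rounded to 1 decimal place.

Each bank lends a fraction (1 − rr) = 0.8464 of the deposit it receives, so Bank 3 receives 586·0.8464^2 and lends 586·0.8464^3 ≈ 355.3240 billion.

€355.3 billion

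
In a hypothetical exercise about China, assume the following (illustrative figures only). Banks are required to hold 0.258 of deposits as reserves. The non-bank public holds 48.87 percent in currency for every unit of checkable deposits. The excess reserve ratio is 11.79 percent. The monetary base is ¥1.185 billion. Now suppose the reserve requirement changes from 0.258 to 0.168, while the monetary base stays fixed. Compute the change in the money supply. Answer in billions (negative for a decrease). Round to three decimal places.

¥0.237 billion

Initially m₁ = (1 + 0.4887) / (0.258 + 0.1179 + 0.4887) ≈ 1.72184, so M₁ = 1.72184 × 1.185 ≈ 2.0404 billion.
After the change m₂ = (1 + 0.4887) / (0.168 + 0.1179 + 0.4887) ≈ 1.92190, so M₂ = 1.92190 × 1.185 ≈ 2.2775 billion.
ΔM = M₂ − M₁ = 2.2775 − 2.0404 = 0.2371 billion.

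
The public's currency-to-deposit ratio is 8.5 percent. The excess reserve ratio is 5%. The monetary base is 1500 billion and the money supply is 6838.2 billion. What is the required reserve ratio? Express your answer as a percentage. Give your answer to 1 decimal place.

Using m = M/MB = 6838.2/1500 = 4.558800. Since m = (1 + c)/(c + rr + e), the denominator satisfies c + rr + e = (1 + c)/m = (1 + 0.085) / 4.558800 ≈ 0.238001.
With c = 0.085 and e = 0.05, the required reserve ratio is 0.238001 − 0.085 − 0.05 = 0.103001.

10.3%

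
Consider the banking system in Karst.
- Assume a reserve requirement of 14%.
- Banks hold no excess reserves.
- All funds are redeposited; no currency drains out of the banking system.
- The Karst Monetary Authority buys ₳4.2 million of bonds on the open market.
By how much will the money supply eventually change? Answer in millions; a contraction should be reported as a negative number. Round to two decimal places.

₳30.00 million

The simple money multiplier is m = 1/rr = 1/0.14 ≈ 7.1429.
An open-market purchase increases the monetary base by 4.2 million, so ΔM = m × ΔMB = 7.1429 × 4.2 ≈ 30.0002 million.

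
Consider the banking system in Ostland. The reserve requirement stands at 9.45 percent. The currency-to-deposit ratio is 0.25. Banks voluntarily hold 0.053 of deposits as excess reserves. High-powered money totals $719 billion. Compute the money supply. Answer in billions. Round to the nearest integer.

The money multiplier is m = (1 + c) / (rr + e + c) = (1 + 0.25) / (0.0945 + 0.053 + 0.25) ≈ 3.1447.
So M = m × MB = 3.1447 × 719 = 2261.0393 billion.

$2261 billion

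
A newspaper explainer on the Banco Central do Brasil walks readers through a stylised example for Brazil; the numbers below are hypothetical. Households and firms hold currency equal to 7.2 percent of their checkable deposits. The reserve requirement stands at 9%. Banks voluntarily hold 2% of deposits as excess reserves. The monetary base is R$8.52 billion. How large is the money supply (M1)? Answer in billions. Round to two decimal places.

R$50.18 billion

The money multiplier is m = (1 + c) / (rr + e + c) = (1 + 0.072) / (0.09 + 0.02 + 0.072) ≈ 5.8901.
So M = m × MB = 5.8901 × 8.52 ≈ 50.1837 billion.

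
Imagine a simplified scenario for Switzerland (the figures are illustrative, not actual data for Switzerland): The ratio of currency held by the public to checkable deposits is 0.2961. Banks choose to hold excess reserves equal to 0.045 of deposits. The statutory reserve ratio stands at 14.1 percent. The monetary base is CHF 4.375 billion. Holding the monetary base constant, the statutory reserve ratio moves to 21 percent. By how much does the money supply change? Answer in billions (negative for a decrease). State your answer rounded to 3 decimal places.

Initially m₁ = (1 + 0.2961) / (0.141 + 0.045 + 0.2961) ≈ 2.68845, so M₁ = 2.68845 × 4.375 ≈ 11.762 billion.
After the change m₂ = (1 + 0.2961) / (0.21 + 0.045 + 0.2961) ≈ 2.35184, so M₂ = 2.35184 × 4.375 = 10.2893 billion.
ΔM = M₂ − M₁ = 10.2893 − 11.762 = -1.4727 billion.

-1.473 billion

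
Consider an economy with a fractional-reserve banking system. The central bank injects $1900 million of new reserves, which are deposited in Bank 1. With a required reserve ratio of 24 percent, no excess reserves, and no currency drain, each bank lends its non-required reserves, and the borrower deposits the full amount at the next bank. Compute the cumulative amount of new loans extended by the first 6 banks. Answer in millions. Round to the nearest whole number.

$4857 million

Bank i lends (1 − rr)^i of the original deposit: Bank 1 lends 1900·0.7600 = 1444.0000, Bank 2 lends 1900·0.7600² = 1097.4400, and so on.
Summing a geometric series: total = 1900·[0.7600·(1 − 0.7600^6) / (1 − 0.7600)] ≈ 4857.2554 million.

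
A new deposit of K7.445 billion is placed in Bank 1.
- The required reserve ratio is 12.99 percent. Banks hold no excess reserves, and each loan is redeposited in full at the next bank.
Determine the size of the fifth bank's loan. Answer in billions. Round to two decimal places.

K3.71 billion

Each bank lends a fraction (1 − rr) = 0.8701 of the deposit it receives, so Bank 5 receives 7.445·0.8701^4 and lends 7.445·0.8701^5 ≈ 3.7129 billion.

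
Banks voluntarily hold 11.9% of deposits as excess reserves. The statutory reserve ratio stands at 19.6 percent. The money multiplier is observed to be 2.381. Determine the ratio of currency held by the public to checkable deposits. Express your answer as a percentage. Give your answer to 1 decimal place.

18.1%

Using m = 2.381. From m = (1 + c)/(c + rr + e), rearranging gives 1 + c = m·(c + rr + e), so c·(1 − m) = m·(rr + e) − 1.
Hence c = [m·(rr + e) − 1]/(1 − m) = [2.381 × (0.196 + 0.119) − 1] / (1 − 2.381) ≈ 0.181017.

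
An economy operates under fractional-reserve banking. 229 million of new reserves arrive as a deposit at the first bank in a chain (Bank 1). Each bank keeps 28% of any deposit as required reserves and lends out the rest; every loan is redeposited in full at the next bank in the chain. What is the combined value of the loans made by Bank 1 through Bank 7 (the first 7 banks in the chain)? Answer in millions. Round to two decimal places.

Bank i lends (1 − rr)^i of the original deposit: Bank 1 lends 229·0.7200 = 164.8800, Bank 2 lends 229·0.7200² = 118.7136, and so on.
Summing a geometric series: total = 229·[0.7200·(1 − 0.7200^7) / (1 − 0.7200)] ≈ 529.7912 million.

529.79 million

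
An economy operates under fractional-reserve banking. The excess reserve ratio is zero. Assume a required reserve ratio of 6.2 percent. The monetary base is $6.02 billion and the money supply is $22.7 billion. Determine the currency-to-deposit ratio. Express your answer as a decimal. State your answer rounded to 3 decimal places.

0.277

Using m = M/MB = 22.7/6.02 ≈ 3.770764. From m = (1 + c)/(c + rr + e), rearranging gives 1 + c = m·(c + rr + e), so c·(1 − m) = m·(rr + e) − 1.
Hence c = [m·(rr + e) − 1]/(1 − m) = [3.770764 × (0.062 + 0) − 1] / (1 − 3.770764) ≈ 0.276535.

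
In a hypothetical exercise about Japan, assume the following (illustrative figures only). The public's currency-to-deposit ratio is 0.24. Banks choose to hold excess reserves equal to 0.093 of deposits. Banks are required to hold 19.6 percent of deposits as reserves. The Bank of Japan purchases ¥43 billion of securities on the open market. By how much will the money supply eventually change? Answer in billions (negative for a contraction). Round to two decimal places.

The money multiplier is m = (1 + c) / (rr + e + c) = (1 + 0.24) / (0.196 + 0.093 + 0.24) ≈ 2.34405.
The purchase adds 43 billion of base, so ΔM = m × ΔMB = 2.34405 × (+43) ≈ 100.7942 billion.

¥100.79 billion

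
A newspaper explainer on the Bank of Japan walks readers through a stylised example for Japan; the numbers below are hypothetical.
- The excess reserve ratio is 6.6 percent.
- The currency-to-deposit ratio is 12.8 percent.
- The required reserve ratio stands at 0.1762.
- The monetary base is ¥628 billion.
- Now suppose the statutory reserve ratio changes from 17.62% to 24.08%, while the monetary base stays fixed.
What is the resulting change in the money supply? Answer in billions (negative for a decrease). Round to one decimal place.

-284.3 billion

Initially m₁ = (1 + 0.128) / (0.1762 + 0.066 + 0.128) ≈ 3.04700, so M₁ = 3.04700 × 628 = 1913.516 billion.
After the change m₂ = (1 + 0.128) / (0.2408 + 0.066 + 0.128) ≈ 2.59430, so M₂ = 2.59430 × 628 = 1629.2204 billion.
ΔM = M₂ − M₁ = 1629.2204 − 1913.516 = -284.2956 billion.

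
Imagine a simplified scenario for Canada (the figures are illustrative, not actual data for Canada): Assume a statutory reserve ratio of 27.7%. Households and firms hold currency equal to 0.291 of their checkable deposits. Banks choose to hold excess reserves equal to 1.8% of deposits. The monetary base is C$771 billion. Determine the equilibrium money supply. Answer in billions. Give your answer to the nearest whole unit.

The money multiplier is m = (1 + c) / (rr + e + c) = (1 + 0.291) / (0.277 + 0.018 + 0.291) ≈ 2.2031.
So M = m × MB = 2.2031 × 771 = 1698.5901 billion.

C$1699 billion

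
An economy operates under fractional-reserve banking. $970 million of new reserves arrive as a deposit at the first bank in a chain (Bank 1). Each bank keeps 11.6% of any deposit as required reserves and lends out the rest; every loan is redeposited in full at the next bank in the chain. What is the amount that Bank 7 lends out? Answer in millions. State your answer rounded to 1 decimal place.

$409.2 million

Each bank lends a fraction (1 − rr) = 0.8840 of the deposit it receives, so Bank 7 receives 970·0.8840^6 and lends 970·0.8840^7 ≈ 409.2019 million.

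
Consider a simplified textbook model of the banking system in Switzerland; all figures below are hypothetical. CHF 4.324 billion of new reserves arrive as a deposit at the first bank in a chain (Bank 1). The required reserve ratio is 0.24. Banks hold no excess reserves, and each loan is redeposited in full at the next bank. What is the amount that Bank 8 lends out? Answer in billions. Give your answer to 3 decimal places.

Each bank lends a fraction (1 − rr) = 0.7600 of the deposit it receives, so Bank 8 receives 4.324·0.7600^7 and lends 4.324·0.7600^8 ≈ 0.4813 billion.

CHF 0.481 billion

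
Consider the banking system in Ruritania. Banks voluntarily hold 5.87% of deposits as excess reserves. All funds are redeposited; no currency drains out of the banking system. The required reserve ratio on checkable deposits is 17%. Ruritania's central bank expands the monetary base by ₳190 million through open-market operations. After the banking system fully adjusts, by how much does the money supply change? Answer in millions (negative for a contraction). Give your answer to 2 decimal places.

₳830.78 million

The money multiplier is m = 1 / (rr + e) = 1 / (0.17 + 0.0587) ≈ 4.372540.
The purchase adds 190 million of base, so ΔM = m × ΔMB = 4.372540 × (+190) = 830.7826 million.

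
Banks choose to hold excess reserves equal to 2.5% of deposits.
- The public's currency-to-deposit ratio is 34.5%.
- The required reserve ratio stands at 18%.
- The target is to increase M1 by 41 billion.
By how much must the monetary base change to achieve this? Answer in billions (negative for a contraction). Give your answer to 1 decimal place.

The money multiplier is m = (1 + c) / (rr + e + c) = (1 + 0.345) / (0.18 + 0.025 + 0.345) ≈ 2.4455.
ΔMB = ΔM / m = (+41) / 2.4455 ≈ 16.7655 billion.

16.8 billion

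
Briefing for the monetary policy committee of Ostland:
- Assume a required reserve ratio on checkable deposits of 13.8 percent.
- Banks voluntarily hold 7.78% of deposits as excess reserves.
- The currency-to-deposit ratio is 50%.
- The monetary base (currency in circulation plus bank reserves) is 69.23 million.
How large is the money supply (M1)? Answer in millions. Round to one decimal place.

145.1 million

The money multiplier is m = (1 + c) / (rr + e + c) = (1 + 0.5) / (0.138 + 0.0778 + 0.5) ≈ 2.0956.
So M = m × MB = 2.0956 × 69.23 ≈ 145.0784 million.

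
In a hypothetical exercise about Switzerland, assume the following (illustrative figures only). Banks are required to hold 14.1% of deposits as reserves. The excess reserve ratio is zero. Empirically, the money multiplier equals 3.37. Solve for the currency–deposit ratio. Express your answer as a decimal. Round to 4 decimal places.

Using m = 3.37. From m = (1 + c)/(c + rr + e), rearranging gives 1 + c = m·(c + rr + e), so c·(1 − m) = m·(rr + e) − 1.
Hence c = [m·(rr + e) − 1]/(1 − m) = [3.37 × (0.141 + 0) − 1] / (1 − 3.37) ≈ 0.221447.

0.2214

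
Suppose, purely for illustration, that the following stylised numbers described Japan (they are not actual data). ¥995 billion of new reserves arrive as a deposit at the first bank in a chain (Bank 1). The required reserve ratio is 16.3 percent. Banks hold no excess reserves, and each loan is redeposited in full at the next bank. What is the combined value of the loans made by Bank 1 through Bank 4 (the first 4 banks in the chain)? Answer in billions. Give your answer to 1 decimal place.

¥2601.7 billion

Bank i lends (1 − rr)^i of the original deposit: Bank 1 lends 995·0.8370 = 832.8150, Bank 2 lends 995·0.8370² ≈ 697.0662, and so on.
Summing a geometric series: total = 995·[0.8370·(1 − 0.8370^4) / (1 − 0.8370)] ≈ 2601.6685 billion.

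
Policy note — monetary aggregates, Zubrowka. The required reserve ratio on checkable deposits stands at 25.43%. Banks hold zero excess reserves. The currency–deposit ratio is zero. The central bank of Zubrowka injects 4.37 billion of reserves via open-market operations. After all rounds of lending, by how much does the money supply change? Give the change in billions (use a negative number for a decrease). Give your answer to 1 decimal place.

17.2 billion

The simple money multiplier is m = 1/rr = 1/0.2543 ≈ 3.9324.
An open-market purchase increases the monetary base by 4.37 billion, so ΔM = m × ΔMB = 3.9324 × 4.37 ≈ 17.1846 billion.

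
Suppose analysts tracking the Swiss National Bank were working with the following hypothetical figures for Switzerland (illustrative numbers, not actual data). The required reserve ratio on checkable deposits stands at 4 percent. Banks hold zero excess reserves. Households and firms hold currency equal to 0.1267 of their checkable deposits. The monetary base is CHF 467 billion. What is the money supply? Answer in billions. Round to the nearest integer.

CHF 3156 billion

The money multiplier is m = (1 + c) / (rr + c) = (1 + 0.1267) / (0.04 + 0.1267) ≈ 6.7588.
So M = m × MB = 6.7588 × 467 = 3156.3596 billion.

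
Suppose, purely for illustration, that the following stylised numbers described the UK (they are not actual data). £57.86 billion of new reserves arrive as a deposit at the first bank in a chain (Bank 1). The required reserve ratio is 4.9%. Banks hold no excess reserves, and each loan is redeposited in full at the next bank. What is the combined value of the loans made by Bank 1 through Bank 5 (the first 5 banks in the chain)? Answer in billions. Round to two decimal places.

Bank i lends (1 − rr)^i of the original deposit: Bank 1 lends 57.86·0.9510 ≈ 55.0249, Bank 2 lends 57.86·0.9510² ≈ 52.3286, and so on.
Summing a geometric series: total = 57.86·[0.9510·(1 − 0.9510^5) / (1 − 0.9510)] ≈ 249.4512 billion.

£249.45 billion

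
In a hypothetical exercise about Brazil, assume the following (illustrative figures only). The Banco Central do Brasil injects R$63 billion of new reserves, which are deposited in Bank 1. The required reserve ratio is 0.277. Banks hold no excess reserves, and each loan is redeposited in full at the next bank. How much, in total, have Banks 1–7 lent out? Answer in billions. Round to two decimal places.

R$147.46 billion

Bank i lends (1 − rr)^i of the original deposit: Bank 1 lends 63·0.7230 = 45.5490, Bank 2 lends 63·0.7230² ≈ 32.9319, and so on.
Summing a geometric series: total = 63·[0.7230·(1 − 0.7230^7) / (1 − 0.7230)] ≈ 147.4557 billion.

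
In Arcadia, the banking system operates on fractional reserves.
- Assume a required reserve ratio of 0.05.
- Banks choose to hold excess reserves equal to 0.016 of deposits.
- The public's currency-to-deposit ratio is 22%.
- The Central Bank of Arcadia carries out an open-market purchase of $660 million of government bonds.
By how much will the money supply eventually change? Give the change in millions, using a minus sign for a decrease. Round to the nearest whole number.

$2815 million

The money multiplier is m = (1 + c) / (rr + e + c) = (1 + 0.22) / (0.05 + 0.016 + 0.22) ≈ 4.2657.
The purchase adds 660 million of base, so ΔM = m × ΔMB = 4.2657 × (+660) = 2815.362 million.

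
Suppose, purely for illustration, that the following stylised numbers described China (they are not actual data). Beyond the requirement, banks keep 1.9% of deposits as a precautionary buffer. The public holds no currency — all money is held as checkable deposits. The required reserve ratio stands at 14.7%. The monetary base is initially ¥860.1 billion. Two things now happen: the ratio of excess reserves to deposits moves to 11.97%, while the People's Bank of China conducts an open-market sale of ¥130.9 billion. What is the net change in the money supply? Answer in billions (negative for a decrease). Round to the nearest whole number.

-2447 billion

Before: m₁ = 1 / (0.147 + 0.019) ≈ 6.0241, MB₁ = 860.1, so M₁ = 6.0241 × 860.1 ≈ 5181.3284 billion.
After: m₂ = 1 / (0.147 + 0.1197) ≈ 3.7495, MB₂ = 860.1 − 130.9 = 729.2, so M₂ = 3.7495 × 729.2 = 2734.1354 billion.
ΔM = M₂ − M₁ = 2734.1354 − 5181.3284 = -2447.193 billion.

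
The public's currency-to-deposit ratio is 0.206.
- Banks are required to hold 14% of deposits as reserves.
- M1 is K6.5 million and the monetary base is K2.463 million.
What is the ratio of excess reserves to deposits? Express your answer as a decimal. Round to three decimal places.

Using m = M/MB = 6.5/2.463 ≈ 2.639058. Since m = (1 + c)/(c + rr + e), the denominator satisfies c + rr + e = (1 + c)/m = (1 + 0.206) / 2.639058 ≈ 0.456981.
With c = 0.206 and rr = 0.14, the ratio of excess reserves to deposits is 0.456981 − 0.206 − 0.14 = 0.110981.

0.111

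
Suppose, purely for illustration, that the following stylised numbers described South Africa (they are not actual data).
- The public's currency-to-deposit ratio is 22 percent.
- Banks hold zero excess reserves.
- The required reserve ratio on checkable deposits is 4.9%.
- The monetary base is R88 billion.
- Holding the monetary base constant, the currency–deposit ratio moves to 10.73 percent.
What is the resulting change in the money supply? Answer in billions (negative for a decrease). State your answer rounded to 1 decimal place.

R224.3 billion

Initially m₁ = (1 + 0.22) / (0.049 + 0.22) ≈ 4.5353, so M₁ = 4.5353 × 88 = 399.1064 billion.
After the change m₂ = (1 + 0.1073) / (0.049 + 0.1073) ≈ 7.0845, so M₂ = 7.0845 × 88 = 623.436 billion.
ΔM = M₂ − M₁ = 623.436 − 399.1064 = 224.3296 billion.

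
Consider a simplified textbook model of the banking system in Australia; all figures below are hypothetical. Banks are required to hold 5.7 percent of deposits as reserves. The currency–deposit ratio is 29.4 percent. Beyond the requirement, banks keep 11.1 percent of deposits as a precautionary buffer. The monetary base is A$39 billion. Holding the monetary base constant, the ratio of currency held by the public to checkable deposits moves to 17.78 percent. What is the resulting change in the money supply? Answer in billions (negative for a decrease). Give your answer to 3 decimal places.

A$23.601 billion

Initially m₁ = (1 + 0.294) / (0.057 + 0.111 + 0.294) ≈ 2.800866, so M₁ = 2.800866 × 39 ≈ 109.2338 billion.
After the change m₂ = (1 + 0.1778) / (0.057 + 0.111 + 0.1778) ≈ 3.406015, so M₂ = 3.406015 × 39 ≈ 132.8346 billion.
ΔM = M₂ − M₁ = 132.8346 − 109.2338 = 23.6008 billion.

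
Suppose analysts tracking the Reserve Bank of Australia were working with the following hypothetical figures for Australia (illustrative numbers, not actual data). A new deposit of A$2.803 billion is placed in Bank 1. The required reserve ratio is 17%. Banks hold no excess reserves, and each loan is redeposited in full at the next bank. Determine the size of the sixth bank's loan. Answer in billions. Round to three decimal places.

A$0.916 billion

Each bank lends a fraction (1 − rr) = 0.8300 of the deposit it receives, so Bank 6 receives 2.803·0.8300^5 and lends 2.803·0.8300^6 ≈ 0.9164 billion.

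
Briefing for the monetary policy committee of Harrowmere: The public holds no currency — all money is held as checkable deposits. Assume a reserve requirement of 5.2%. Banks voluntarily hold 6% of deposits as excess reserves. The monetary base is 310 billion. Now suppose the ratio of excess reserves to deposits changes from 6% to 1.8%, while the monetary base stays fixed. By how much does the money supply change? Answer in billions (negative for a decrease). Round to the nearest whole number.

1661 billion

Initially m₁ = 1 / (0.052 + 0.06) ≈ 8.9286, so M₁ = 8.9286 × 310 = 2767.866 billion.
After the change m₂ = 1 / (0.052 + 0.018) ≈ 14.2857, so M₂ = 14.2857 × 310 = 4428.567 billion.
ΔM = M₂ − M₁ = 4428.567 − 2767.866 = 1660.701 billion.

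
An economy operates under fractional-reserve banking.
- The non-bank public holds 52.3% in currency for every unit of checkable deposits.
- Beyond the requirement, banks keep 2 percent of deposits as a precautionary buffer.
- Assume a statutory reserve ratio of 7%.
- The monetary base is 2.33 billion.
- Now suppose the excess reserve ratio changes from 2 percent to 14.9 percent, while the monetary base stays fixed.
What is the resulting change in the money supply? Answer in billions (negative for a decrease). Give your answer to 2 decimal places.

-1.01 billion

Initially m₁ = (1 + 0.523) / (0.07 + 0.02 + 0.523) ≈ 2.4845, so M₁ = 2.4845 × 2.33 ≈ 5.7889 billion.
After the change m₂ = (1 + 0.523) / (0.07 + 0.149 + 0.523) ≈ 2.0526, so M₂ = 2.0526 × 2.33 ≈ 4.7826 billion.
ΔM = M₂ − M₁ = 4.7826 − 5.7889 = -1.0063 billion.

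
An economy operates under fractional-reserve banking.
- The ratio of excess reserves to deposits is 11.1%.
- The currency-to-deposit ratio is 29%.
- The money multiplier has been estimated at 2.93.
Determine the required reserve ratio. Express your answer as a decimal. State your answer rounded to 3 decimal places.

0.039

Using m = 2.93. Since m = (1 + c)/(c + rr + e), the denominator satisfies c + rr + e = (1 + c)/m = (1 + 0.29) / 2.93 ≈ 0.440273.
With c = 0.29 and e = 0.111, the required reserve ratio is 0.440273 − 0.29 − 0.111 = 0.039273.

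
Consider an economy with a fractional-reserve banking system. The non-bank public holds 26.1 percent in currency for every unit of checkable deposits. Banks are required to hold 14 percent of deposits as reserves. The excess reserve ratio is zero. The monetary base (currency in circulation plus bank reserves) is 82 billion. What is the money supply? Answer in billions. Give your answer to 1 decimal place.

257.9 billion

The money multiplier is m = (1 + c) / (rr + c) = (1 + 0.261) / (0.14 + 0.261) ≈ 3.1446.
So M = m × MB = 3.1446 × 82 = 257.8572 billion.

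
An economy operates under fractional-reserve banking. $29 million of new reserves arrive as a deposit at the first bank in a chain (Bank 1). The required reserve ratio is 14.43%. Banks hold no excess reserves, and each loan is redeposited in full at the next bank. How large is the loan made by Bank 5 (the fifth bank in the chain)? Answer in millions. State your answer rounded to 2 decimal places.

Each bank lends a fraction (1 − rr) = 0.8557 of the deposit it receives, so Bank 5 receives 29·0.8557^4 and lends 29·0.8557^5 ≈ 13.3047 million.

$13.30 million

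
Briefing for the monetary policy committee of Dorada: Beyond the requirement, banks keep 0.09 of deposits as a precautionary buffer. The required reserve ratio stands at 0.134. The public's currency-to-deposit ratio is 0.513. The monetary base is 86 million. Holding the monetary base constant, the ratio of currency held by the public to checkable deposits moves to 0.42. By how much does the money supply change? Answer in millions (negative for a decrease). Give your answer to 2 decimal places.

Initially m₁ = (1 + 0.513) / (0.134 + 0.09 + 0.513) ≈ 2.05292, so M₁ = 2.05292 × 86 ≈ 176.5511 million.
After the change m₂ = (1 + 0.42) / (0.134 + 0.09 + 0.42) ≈ 2.20497, so M₂ = 2.20497 × 86 ≈ 189.6274 million.
ΔM = M₂ − M₁ = 189.6274 − 176.5511 = 13.0763 million.

13.08 million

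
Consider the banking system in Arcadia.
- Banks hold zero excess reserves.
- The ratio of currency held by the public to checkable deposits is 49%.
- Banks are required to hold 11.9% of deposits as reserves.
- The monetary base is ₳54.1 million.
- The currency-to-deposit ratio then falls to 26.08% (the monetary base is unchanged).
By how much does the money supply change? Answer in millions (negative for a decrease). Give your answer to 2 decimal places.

₳47.23 million

Initially m₁ = (1 + 0.49) / (0.119 + 0.49) ≈ 2.44663, so M₁ = 2.44663 × 54.1 ≈ 132.3627 million.
After the change m₂ = (1 + 0.2608) / (0.119 + 0.2608) ≈ 3.31964, so M₂ = 3.31964 × 54.1 ≈ 179.5925 million.
ΔM = M₂ − M₁ = 179.5925 − 132.3627 = 47.2298 million.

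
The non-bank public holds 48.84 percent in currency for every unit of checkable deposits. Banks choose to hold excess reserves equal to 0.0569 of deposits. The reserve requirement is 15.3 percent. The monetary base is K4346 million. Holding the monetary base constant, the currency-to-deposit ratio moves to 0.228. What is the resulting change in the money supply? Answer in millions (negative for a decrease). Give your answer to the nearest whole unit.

Initially m₁ = (1 + 0.4884) / (0.153 + 0.0569 + 0.4884) ≈ 2.13146, so M₁ = 2.13146 × 4346 ≈ 9263.3252 million.
After the change m₂ = (1 + 0.228) / (0.153 + 0.0569 + 0.228) ≈ 2.80429, so M₂ = 2.80429 × 4346 ≈ 12187.4443 million.
ΔM = M₂ − M₁ = 12187.4443 − 9263.3252 = 2924.1191 million.

K2924 million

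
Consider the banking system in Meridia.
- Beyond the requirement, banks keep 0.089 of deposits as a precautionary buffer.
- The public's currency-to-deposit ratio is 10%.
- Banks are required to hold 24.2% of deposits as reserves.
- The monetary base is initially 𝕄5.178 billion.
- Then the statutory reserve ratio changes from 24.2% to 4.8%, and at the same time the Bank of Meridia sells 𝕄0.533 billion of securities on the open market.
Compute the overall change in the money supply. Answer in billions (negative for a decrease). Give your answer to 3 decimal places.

𝕄8.344 billion

Before: m₁ = (1 + 0.1) / (0.242 + 0.089 + 0.1) ≈ 2.55220, MB₁ = 5.178, so M₁ = 2.55220 × 5.178 ≈ 13.2153 billion.
After: m₂ = (1 + 0.1) / (0.048 + 0.089 + 0.1) ≈ 4.64135, MB₂ = 5.178 − 0.533 = 4.645, so M₂ = 4.64135 × 4.645 ≈ 21.5591 billion.
ΔM = M₂ − M₁ = 21.5591 − 13.2153 = 8.3438 billion.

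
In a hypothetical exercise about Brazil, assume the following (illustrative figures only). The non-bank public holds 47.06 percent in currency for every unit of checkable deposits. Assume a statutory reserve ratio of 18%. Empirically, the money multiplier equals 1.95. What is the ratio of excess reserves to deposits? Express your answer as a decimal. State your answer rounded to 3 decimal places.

0.104

Using m = 1.95. Since m = (1 + c)/(c + rr + e), the denominator satisfies c + rr + e = (1 + c)/m = (1 + 0.4706) / 1.95 ≈ 0.754154.
With c = 0.4706 and rr = 0.18, the ratio of excess reserves to deposits is 0.754154 − 0.4706 − 0.18 = 0.103554.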